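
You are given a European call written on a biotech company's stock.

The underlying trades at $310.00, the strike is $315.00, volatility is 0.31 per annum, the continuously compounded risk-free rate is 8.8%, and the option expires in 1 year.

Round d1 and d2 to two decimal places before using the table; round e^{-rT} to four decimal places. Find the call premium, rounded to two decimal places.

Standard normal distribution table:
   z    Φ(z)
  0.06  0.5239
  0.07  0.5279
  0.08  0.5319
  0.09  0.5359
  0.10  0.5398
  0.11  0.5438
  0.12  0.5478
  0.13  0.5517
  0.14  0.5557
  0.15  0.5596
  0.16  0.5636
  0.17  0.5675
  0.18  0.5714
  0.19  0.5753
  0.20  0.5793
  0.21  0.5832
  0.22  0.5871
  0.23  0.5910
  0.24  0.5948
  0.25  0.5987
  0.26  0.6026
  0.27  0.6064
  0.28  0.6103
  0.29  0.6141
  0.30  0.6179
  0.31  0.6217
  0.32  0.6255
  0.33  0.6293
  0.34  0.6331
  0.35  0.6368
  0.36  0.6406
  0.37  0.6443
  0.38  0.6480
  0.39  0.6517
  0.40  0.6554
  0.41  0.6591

T = 1;  σ√T = 0.3100
ln(S/K) + (r + σ²/2)T = ln(310/315) + (0.088 + 0.31²/2)·1 = -0.0160 + 0.1361 = 0.1200
d₁ = 0.1200 / 0.3100 = 0.3873 which rounds to 0.39
d₂ = d₁ − σ√T = 0.3873 − 0.3100 = 0.0773 which rounds to 0.08
exp(−rT) = exp(−0.088·1) = 0.9158
C = 310·N(0.39) − 315·0.9158·N(0.08) = 310·0.6517 − 315·0.9158·0.5319 = 202.0270 − 153.4409 = 48.5861

$48.59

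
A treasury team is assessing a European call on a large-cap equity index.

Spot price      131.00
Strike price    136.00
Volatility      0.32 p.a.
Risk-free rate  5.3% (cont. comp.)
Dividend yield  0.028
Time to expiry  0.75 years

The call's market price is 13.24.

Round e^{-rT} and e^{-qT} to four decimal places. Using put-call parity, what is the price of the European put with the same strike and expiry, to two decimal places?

exp(−qT) = exp(−0.028·0.75) = 0.9792;  exp(−rT) = exp(−0.053·0.75) = 0.9610
Put-call parity: C − P = S·e^(−qT) − K·e^(−rT) = 131·0.9792 − 136·0.9610 = 128.2752 − 130.6960 = -2.4208
P = C − (C − P) = 13.24 − (-2.4208) = 15.6608

15.66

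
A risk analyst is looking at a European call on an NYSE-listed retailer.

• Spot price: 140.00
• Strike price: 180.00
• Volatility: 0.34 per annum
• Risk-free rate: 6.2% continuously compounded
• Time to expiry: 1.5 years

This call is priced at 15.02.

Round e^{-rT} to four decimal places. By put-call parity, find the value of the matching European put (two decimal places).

exp(−rT) = exp(−0.062·1.5) = 0.9112
Put-call parity: C − P = S − K·e^(−rT) = 140 − 180·0.9112 = 140 − 164.0160 = -24.0160
P = C − (C − P) = 15.02 − (-24.0160) = 39.0360

39.04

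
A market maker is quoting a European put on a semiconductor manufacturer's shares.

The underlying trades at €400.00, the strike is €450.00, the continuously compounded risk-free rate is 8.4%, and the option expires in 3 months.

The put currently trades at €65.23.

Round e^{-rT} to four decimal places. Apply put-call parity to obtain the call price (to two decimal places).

€24.59

e^(−rT) = e^(−0.084·0.25) = 0.9792
Put-call parity: C − P = S − K·e^(−rT) = 400 − 450·0.9792 = 400 − 440.6400 = -40.6400
C = P + (C − P) = 65.23 + (-40.6400) = 24.5900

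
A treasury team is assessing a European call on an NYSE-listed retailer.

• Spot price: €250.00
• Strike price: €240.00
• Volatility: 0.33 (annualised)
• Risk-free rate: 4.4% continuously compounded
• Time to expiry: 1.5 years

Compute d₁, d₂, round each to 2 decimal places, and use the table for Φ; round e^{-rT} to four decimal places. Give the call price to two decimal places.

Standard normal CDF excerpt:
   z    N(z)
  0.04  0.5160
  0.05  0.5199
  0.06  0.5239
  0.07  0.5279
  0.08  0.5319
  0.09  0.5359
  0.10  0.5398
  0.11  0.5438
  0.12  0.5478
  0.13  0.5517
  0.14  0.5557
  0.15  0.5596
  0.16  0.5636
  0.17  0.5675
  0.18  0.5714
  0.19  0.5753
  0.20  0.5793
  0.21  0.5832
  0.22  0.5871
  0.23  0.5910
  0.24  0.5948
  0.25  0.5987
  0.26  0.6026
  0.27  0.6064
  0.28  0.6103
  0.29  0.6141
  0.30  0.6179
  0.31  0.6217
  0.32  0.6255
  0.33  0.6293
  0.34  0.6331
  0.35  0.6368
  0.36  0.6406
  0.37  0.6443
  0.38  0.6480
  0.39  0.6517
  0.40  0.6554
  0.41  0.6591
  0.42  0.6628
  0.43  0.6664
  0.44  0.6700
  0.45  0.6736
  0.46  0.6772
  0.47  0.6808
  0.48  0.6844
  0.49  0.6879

σ√T = 0.33·√1.5 = 0.4042
ln(S/K) + (r + σ²/2)T = ln(250/240) + (0.044 + 0.33²/2)·1.5 = 0.0408 + 0.1477 = 0.1885
d₁ = 0.1885 / 0.4042 = 0.4664 ≈ 0.47
d₂ = d₁ − σ√T = 0.4664 − 0.4042 = 0.0622 ≈ 0.06
exp(−rT) = exp(−0.044·1.5) = 0.9361
N(d₁) = N(0.47) = 0.6808;  N(d₂) = N(0.06) = 0.5239
C = 250·0.6808 − 240·0.9361·0.5239 = 170.2000 − 117.7015 = 52.4985

€52.50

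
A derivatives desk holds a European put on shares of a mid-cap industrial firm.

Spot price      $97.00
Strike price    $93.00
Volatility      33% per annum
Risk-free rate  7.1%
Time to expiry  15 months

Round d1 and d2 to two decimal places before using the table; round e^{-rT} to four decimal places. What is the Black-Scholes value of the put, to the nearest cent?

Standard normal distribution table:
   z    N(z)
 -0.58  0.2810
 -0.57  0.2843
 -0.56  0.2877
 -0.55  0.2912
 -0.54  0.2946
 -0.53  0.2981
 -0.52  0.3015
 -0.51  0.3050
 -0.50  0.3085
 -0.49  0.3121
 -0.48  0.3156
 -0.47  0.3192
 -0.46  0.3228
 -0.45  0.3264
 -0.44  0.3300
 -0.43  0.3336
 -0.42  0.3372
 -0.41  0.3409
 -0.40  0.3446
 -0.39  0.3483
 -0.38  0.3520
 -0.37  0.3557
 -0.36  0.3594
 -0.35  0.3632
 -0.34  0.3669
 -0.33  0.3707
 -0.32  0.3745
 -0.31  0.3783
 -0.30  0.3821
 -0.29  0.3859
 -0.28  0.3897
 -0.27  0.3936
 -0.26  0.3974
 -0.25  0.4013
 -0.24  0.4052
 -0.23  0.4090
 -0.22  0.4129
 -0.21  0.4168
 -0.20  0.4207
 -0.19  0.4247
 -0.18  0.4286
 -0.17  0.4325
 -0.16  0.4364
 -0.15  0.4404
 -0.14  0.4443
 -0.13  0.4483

$8.23

σ√T = 0.33 × 1.1180 = 0.3690
d₁ = [ln(97/93) + (0.071 + ½·0.33²)·1.25] / (σ√T) = (0.0421 + 0.1568) / 0.3690 = 0.5392 ⇒ 0.54
d₂ = 0.5392 − 0.3690 = 0.1702 ⇒ 0.17
exp(−rT) = exp(−0.071·1.25) = 0.9151
P = 93·0.9151·N(-0.17) − 97·N(-0.54) = 93·0.9151·0.4325 − 97·0.2946 = 36.8076 − 28.5762 = 8.2314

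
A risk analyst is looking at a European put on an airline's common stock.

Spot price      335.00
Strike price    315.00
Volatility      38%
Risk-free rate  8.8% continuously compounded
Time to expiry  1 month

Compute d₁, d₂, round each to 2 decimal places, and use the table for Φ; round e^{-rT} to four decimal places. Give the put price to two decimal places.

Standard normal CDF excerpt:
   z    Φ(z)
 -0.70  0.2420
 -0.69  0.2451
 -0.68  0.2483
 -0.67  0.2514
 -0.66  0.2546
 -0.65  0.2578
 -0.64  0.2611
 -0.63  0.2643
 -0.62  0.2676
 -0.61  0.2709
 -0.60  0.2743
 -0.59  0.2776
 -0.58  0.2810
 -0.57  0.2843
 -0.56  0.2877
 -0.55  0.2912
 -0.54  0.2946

σ√T = 0.38 × 0.2887 = 0.1097
d₁ = [ln(335/315) + (0.088 + 0.38²/2)·0.08333] / 0.1097 = [0.0616 + 0.0134] / 0.1097 = 0.6829 ≈ 0.68
d₂ = d₁ − σ√T = 0.6829 − 0.1097 = 0.5732 ≈ 0.57
e^(−rT) = e^(−0.088·0.08333) = 0.9927
P = 315·0.9927·N(-0.57) − 335·N(-0.68) = 315·0.9927·0.2843 − 335·0.2483 = 88.9008 − 83.1805 = 5.7203

5.72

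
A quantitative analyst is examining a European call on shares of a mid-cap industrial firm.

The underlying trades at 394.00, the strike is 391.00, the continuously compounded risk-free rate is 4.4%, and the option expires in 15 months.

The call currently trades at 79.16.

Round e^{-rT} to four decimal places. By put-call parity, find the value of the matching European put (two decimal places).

55.24

exp(−rT) = exp(−0.044·1.25) = 0.9465
Put-call parity: C − P = S − K·e^(−rT) = 394 − 391·0.9465 = 394 − 370.0815 = 23.9185
P = C − (C − P) = 79.16 − (23.9185) = 55.2415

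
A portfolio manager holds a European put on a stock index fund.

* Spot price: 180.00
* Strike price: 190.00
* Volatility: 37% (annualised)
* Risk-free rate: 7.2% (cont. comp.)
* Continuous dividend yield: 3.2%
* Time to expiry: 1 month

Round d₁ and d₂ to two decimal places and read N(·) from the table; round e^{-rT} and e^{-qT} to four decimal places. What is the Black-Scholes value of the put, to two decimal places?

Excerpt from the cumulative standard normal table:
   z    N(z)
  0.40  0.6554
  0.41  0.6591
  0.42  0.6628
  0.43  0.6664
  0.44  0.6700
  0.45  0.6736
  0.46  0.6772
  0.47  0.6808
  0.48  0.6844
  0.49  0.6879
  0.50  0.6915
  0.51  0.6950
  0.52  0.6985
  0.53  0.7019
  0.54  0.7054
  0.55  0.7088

13.58

σ√T = 0.37·√0.08333 = 0.1068
d₁ = [ln(180/190) + (0.072 − 0.032 + 0.37²/2)·0.08333] / 0.1068 = [-0.0541 + 0.0090] / 0.1068 = -0.4216 ⇒ -0.42
d₂ = d₁ − σ√T = -0.4216 − 0.1068 = -0.5284 ⇒ -0.53
e^(−qT) = e^(−0.032·0.08333) = 0.9973;  e^(−rT) = e^(−0.072·0.08333) = 0.9940
N(−d₂) = N(0.53) = 0.7019;  N(−d₁) = N(0.42) = 0.6628
P = 190·0.9940·0.7019 − 180·0.9973·0.6628 = 132.5608 − 118.9819 = 13.5790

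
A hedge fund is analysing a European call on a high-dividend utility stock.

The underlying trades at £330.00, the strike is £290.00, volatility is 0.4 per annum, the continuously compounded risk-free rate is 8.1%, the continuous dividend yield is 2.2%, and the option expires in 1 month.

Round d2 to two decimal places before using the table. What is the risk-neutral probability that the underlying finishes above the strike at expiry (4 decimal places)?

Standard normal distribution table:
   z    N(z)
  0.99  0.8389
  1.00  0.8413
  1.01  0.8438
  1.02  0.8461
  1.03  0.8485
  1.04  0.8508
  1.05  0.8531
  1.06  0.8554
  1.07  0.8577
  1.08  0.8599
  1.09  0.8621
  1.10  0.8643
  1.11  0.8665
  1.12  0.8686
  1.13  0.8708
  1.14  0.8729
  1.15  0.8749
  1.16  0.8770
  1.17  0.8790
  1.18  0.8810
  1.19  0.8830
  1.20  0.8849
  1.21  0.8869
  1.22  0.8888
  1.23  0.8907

0.8643

σ√T = 0.4·√0.08333 = 0.1155
d₁ = [ln(330/290) + (0.081 − 0.022 + 0.4²/2)·0.08333] / 0.1155 = [0.1292 + 0.0116] / 0.1155 = 1.2193 ⇒ 1.22
d₂ = d₁ − σ√T = 1.2193 − 0.1155 = 1.1039 ⇒ 1.10
Pr(exercise) under Q = N(d₂) = 0.8643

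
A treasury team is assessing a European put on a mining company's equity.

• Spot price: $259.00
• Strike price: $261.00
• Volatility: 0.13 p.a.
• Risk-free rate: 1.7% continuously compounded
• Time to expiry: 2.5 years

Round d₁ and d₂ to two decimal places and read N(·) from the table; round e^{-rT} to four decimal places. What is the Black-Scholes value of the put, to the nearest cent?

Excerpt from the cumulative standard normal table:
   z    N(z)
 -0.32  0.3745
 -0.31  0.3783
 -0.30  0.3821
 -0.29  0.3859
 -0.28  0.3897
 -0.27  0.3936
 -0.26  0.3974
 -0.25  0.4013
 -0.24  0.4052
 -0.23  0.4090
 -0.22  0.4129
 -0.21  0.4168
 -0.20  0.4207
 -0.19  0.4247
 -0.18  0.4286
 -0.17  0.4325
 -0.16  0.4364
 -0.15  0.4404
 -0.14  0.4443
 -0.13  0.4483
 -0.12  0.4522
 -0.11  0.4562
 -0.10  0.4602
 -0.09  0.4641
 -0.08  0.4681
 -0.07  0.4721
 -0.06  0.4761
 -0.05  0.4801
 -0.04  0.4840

σ√T = 0.13·√2.5 = 0.2055
d₁ = [ln(259/261) + (0.017 + ½·0.13²)·2.5] / (σ√T) = (-0.0077 + 0.0636) / 0.2055 = 0.2721 which rounds to 0.27
d₂ = 0.2721 − 0.2055 = 0.0666 which rounds to 0.07
e^(−rT) = e^(−0.017·2.5) = 0.9584
N(−d₂) = N(-0.07) = 0.4721;  N(−d₁) = N(-0.27) = 0.3936
P = 261·0.9584·0.4721 − 259·0.3936 = 118.0922 − 101.9424 = 16.1498

$16.15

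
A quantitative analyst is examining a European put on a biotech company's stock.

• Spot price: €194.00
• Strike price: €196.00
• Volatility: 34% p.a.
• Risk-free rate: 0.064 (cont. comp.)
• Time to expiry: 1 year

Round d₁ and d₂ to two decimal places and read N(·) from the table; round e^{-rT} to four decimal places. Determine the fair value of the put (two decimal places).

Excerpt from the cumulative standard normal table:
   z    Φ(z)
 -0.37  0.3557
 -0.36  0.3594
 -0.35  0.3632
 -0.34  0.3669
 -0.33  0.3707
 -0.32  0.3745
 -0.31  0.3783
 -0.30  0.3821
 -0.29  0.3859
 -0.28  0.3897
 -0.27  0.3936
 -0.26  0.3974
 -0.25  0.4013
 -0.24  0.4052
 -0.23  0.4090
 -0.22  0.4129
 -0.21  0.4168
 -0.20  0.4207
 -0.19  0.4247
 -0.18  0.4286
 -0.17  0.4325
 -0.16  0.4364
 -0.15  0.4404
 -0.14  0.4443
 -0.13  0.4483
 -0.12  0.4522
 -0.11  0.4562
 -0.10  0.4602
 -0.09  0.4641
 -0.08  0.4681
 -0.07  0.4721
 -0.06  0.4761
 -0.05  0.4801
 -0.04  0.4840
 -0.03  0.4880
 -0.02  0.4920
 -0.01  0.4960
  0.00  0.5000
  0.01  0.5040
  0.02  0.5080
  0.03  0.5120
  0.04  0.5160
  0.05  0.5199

€20.74

σ√T = 0.34·√1 = 0.3400
ln(S/K) + (r + σ²/2)T = ln(194/196) + (0.064 + 0.34²/2)·1 = -0.0103 + 0.1218 = 0.1115
d₁ = 0.1115 / 0.3400 = 0.3281 which rounds to 0.33
d₂ = d₁ − σ√T = 0.3281 − 0.3400 = -0.0119 which rounds to -0.01
exp(−rT) = exp(−0.064·1) = 0.9380
N(−d₂) = N(0.01) = 0.5040;  N(−d₁) = N(-0.33) = 0.3707
P = 196·0.9380·0.5040 − 194·0.3707 = 92.6594 − 71.9158 = 20.7436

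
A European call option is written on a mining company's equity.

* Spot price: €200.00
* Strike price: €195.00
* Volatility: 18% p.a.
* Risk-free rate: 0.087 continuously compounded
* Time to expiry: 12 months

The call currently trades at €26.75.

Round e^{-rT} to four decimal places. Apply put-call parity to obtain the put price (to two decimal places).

e^(−rT) = e^(−0.087·1) = 0.9167
Put-call parity: C − P = S − K·e^(−rT) = 200 − 195·0.9167 = 200 − 178.7565 = 21.2435
P = C − (C − P) = 26.75 − (21.2435) = 5.5065

€5.51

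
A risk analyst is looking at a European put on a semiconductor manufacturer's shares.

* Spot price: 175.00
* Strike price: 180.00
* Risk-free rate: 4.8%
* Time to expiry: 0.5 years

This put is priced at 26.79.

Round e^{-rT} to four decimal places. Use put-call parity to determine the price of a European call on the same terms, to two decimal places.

exp(−rT) = exp(−0.048·0.5) = 0.9763
Put-call parity: C − P = S − K·e^(−rT) = 175 − 180·0.9763 = 175 − 175.7340 = -0.7340
C = P + (C − P) = 26.79 + (-0.7340) = 26.0560

26.06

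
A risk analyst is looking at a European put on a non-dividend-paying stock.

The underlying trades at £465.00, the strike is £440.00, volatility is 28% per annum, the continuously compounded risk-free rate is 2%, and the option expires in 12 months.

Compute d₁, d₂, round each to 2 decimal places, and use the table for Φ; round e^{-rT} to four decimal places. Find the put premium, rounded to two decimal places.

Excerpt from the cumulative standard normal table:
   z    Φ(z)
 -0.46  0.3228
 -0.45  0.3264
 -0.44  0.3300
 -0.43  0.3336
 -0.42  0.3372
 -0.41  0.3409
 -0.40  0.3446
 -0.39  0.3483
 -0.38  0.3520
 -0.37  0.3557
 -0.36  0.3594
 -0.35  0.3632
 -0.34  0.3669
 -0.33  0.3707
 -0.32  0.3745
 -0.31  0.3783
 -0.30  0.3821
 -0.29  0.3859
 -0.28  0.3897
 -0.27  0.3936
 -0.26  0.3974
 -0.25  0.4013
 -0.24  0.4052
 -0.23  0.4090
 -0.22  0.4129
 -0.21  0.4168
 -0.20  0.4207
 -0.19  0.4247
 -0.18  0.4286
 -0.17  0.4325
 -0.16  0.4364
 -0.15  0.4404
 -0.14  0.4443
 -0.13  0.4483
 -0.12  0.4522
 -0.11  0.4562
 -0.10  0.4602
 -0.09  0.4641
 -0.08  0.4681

σ√T = 0.28·√1 = 0.2800
d₁ = [ln(465/440) + (0.02 + 0.28²/2)·1] / 0.2800 = [0.0553 + 0.0592] / 0.2800 = 0.4088 ⇒ 0.41
d₂ = d₁ − σ√T = 0.4088 − 0.2800 = 0.1288 ⇒ 0.13
e^(−rT) = e^(−0.02·1) = 0.9802
P = 440·0.9802·N(-0.13) − 465·N(-0.41) = 440·0.9802·0.4483 − 465·0.3409 = 193.3464 − 158.5185 = 34.8279

£34.83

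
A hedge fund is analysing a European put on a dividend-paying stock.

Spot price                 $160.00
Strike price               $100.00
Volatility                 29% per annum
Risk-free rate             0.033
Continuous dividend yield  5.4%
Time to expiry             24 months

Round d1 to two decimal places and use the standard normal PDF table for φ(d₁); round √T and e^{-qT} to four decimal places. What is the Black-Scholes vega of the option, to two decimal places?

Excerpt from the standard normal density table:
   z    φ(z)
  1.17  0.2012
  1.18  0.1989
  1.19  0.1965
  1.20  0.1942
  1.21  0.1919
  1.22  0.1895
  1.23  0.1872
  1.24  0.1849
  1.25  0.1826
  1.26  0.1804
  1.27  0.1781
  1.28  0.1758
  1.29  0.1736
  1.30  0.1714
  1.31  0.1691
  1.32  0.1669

37.09

σ√T = 0.29·√2 = 0.4101
d₁ = [ln(160/100) + (0.033 − 0.054 + 0.29²/2)·2] / 0.4101 = [0.4700 + 0.0421] / 0.4101 = 1.2487 ≈ 1.25
√T = √2 = 1.4142
φ(d₁) = φ(1.25) = 0.1826
e^(−qT) = e^(−0.054·2) = 0.8976
vega = S·e^(−qT)·φ(d₁)·√T = 160·0.8976·0.1826·1.4142 = 37.0864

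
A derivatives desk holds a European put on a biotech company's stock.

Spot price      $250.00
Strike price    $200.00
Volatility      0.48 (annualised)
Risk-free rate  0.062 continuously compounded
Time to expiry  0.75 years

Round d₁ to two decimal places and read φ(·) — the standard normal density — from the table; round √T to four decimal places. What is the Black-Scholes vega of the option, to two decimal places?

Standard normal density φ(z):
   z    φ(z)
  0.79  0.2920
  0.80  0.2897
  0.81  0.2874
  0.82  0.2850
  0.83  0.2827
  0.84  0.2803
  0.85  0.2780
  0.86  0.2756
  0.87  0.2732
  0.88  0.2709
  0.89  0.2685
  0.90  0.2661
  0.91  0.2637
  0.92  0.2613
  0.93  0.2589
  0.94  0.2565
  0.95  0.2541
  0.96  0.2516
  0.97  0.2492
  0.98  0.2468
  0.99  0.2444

59.67

σ√T = 0.48·√0.75 = 0.4157
d₁ = [ln(250/200) + (0.062 + ½·0.48²)·0.75] / (σ√T) = (0.2231 + 0.1329) / 0.4157 = 0.8565 which rounds to 0.86
√T = √0.75 = 0.8660
φ(d₁) = φ(0.86) = 0.2756
vega = S·φ(d₁)·√T = 250·0.2756·0.8660 = 59.6674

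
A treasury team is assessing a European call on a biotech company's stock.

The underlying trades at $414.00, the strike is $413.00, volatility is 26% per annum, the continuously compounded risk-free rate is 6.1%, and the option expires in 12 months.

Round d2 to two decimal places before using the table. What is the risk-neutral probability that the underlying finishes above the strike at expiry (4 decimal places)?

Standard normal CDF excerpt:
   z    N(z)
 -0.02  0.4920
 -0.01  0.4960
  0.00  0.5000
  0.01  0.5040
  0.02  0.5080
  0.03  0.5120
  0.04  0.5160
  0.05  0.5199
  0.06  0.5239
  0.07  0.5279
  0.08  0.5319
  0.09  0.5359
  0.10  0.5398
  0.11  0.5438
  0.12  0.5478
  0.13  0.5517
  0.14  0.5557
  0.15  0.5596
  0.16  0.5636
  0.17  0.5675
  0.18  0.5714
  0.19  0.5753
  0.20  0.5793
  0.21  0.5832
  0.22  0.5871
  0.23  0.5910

0.5438

T = 1;  σ√T = 0.2600
d₁ = [ln(414/413) + (0.061 + 0.26²/2)·1] / 0.2600 = [0.0024 + 0.0948] / 0.2600 = 0.3739 → 0.37
d₂ = d₁ − σ√T = 0.3739 − 0.2600 = 0.1139 → 0.11
Pr(exercise) under Q = N(d₂) = 0.5438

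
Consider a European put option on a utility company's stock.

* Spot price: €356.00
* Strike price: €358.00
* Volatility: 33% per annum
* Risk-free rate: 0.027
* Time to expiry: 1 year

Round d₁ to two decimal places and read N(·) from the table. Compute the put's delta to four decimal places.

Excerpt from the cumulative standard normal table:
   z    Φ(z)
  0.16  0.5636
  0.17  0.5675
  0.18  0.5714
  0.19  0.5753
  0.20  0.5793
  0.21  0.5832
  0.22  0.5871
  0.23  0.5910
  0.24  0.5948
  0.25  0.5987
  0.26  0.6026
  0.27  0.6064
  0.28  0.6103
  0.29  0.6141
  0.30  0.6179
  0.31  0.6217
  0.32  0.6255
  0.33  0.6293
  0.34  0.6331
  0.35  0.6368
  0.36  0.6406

-0.4090

T = 1;  σ√T = 0.3300
ln(S/K) + (r + σ²/2)T = ln(356/358) + (0.027 + 0.33²/2)·1 = -0.0056 + 0.0815 = 0.0758
d₁ = 0.0758 / 0.3300 = 0.2298 ⇒ 0.23
N(d₁) = N(0.23) = 0.5910
Δ_put = N(d₁) − 1 = 0.5910 − 1 = -0.4090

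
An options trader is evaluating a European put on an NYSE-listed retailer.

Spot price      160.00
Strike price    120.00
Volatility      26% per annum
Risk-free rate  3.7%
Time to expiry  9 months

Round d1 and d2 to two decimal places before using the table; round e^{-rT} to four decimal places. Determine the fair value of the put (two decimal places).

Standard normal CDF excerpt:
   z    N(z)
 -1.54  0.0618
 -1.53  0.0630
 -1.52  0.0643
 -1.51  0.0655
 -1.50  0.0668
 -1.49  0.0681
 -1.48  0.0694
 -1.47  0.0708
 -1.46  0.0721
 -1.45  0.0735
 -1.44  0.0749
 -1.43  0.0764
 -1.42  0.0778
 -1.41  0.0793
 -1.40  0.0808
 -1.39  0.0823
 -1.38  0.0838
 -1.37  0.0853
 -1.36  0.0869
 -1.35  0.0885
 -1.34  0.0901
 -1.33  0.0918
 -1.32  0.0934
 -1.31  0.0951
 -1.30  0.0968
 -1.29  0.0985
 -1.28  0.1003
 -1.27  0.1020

1.02

T = 0.75;  σ√T = 0.2252
d₁ = [ln(160/120) + (0.037 + 0.26²/2)·0.75] / 0.2252 = [0.2877 + 0.0531] / 0.2252 = 1.5135 which rounds to 1.51
d₂ = d₁ − σ√T = 1.5135 − 0.2252 = 1.2883 which rounds to 1.29
exp(−rT) = exp(−0.037·0.75) = 0.9726
N(−d₂) = N(-1.29) = 0.0985;  N(−d₁) = N(-1.51) = 0.0655
P = 120·0.9726·0.0985 − 160·0.0655 = 11.4961 − 10.4800 = 1.0161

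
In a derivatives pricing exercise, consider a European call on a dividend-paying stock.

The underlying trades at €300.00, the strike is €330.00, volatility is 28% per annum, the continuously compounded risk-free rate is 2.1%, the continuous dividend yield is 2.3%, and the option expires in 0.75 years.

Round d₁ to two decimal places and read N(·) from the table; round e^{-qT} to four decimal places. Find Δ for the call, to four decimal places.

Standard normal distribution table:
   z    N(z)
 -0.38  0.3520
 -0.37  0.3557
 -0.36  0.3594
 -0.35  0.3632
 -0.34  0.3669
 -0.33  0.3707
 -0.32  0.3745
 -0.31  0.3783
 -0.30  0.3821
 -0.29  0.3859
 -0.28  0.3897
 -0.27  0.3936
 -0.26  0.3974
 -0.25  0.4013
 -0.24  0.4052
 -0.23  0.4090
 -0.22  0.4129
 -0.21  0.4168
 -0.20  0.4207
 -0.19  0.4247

σ√T = 0.28·√0.75 = 0.2425
ln(S/K) + (r − q + σ²/2)T = ln(300/330) + (0.021 − 0.023 + 0.28²/2)·0.75 = -0.0953 + 0.0279 = -0.0674
d₁ = -0.0674 / 0.2425 = -0.2780 ≈ -0.28
N(d₁) = N(-0.28) = 0.3897
Δ_call = e^(−qT)·N(d₁) = 0.9829·0.3897 = 0.3830

0.3830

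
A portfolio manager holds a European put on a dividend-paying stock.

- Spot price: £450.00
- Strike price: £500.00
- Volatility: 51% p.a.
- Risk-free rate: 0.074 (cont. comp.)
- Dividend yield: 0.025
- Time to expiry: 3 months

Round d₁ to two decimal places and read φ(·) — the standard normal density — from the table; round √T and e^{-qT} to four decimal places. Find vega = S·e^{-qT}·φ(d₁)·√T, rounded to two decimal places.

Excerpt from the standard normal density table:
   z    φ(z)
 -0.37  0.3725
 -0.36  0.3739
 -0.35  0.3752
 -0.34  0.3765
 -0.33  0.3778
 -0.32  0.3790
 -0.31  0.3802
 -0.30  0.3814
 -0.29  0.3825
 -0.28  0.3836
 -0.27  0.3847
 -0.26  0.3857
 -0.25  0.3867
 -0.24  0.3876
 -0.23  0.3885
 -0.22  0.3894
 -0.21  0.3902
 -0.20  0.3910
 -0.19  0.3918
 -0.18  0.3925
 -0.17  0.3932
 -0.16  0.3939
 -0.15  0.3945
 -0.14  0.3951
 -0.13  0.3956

86.67

T = 0.25;  σ√T = 0.2550
d₁ = [ln(450/500) + (0.074 − 0.025 + 0.51²/2)·0.25] / 0.2550 = [-0.1054 + 0.0448] / 0.2550 = -0.2376 which rounds to -0.24
√T = √0.25 = 0.5000
φ(d₁) = φ(-0.24) = 0.3876
e^(−qT) = e^(−0.025·0.25) = 0.9938
vega = S·e^(−qT)·φ(d₁)·√T = 450·0.9938·0.3876·0.5000 = 86.6693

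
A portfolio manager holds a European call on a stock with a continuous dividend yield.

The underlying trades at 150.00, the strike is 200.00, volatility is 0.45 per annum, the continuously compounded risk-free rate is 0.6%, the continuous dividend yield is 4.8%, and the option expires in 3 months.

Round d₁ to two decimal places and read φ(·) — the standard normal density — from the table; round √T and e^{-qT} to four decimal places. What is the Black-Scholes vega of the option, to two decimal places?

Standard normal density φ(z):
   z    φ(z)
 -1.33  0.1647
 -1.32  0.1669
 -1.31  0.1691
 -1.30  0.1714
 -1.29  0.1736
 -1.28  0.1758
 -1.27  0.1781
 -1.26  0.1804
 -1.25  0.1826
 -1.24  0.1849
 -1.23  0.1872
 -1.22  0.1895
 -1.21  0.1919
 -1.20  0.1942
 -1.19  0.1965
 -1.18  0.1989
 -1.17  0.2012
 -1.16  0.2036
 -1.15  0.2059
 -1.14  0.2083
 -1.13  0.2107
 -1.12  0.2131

σ√T = 0.45 × 0.5000 = 0.2250
d₁ = [ln(150/200) + (0.006 − 0.048 + ½·0.45²)·0.25] / (σ√T) = (-0.2877 + 0.0148) / 0.2250 = -1.2128 ≈ -1.21
√T = √0.25 = 0.5000
φ(d₁) = φ(-1.21) = 0.1919
e^(−qT) = e^(−0.048·0.25) = 0.9881
vega = S·e^(−qT)·φ(d₁)·√T = 150·0.9881·0.1919·0.5000 = 14.2212
(Vega is the same for a European call and put with the same parameters.)

14.22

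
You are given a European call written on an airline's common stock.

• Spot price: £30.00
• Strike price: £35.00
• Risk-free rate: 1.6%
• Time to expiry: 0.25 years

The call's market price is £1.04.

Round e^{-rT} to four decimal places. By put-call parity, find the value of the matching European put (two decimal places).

£5.90

exp(−rT) = exp(−0.016·0.25) = 0.9960
Put-call parity: C − P = S − K·e^(−rT) = 30 − 35·0.9960 = 30 − 34.8600 = -4.8600
P = C − (C − P) = 1.04 − (-4.8600) = 5.9000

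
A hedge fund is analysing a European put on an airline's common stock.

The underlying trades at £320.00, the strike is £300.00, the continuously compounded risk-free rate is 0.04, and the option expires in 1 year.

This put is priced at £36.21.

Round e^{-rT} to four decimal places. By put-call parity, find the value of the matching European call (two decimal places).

£67.97

exp(−rT) = exp(−0.04·1) = 0.9608
Put-call parity: C − P = S − K·e^(−rT) = 320 − 300·0.9608 = 320 − 288.2400 = 31.7600
C = P + (C − P) = 36.21 + (31.7600) = 67.9700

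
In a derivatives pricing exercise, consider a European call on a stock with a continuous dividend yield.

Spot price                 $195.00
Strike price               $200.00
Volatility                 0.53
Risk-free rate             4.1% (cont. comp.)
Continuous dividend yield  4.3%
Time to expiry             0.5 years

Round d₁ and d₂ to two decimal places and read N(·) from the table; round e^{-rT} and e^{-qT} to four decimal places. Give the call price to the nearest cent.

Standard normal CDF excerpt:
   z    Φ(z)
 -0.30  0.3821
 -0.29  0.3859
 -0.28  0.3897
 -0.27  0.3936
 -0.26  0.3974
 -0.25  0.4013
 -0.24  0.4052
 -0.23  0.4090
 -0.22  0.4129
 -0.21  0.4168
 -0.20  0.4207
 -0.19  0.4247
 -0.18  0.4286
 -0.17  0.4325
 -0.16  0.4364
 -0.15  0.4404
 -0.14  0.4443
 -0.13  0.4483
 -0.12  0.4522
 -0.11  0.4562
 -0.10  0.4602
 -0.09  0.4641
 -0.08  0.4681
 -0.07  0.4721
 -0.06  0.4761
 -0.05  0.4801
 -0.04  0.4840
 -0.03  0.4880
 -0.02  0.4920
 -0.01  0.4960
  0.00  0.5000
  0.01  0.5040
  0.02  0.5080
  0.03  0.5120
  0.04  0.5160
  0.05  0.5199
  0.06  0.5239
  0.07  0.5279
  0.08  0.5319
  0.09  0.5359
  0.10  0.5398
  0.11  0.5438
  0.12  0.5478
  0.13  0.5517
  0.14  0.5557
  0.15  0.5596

T = 0.5;  σ√T = 0.3748
d₁ = [ln(195/200) + (0.041 − 0.043 + ½·0.53²)·0.5] / (σ√T) = (-0.0253 + 0.0692) / 0.3748 = 0.1172 which rounds to 0.12
d₂ = 0.1172 − 0.3748 = -0.2576 which rounds to -0.26
exp(−qT) = exp(−0.043·0.5) = 0.9787;  exp(−rT) = exp(−0.041·0.5) = 0.9797
N(d₁) = N(0.12) = 0.5478;  N(d₂) = N(-0.26) = 0.3974
C = 195·0.9787·0.5478 − 200·0.9797·0.3974 = 104.5457 − 77.8666 = 26.6792

$26.68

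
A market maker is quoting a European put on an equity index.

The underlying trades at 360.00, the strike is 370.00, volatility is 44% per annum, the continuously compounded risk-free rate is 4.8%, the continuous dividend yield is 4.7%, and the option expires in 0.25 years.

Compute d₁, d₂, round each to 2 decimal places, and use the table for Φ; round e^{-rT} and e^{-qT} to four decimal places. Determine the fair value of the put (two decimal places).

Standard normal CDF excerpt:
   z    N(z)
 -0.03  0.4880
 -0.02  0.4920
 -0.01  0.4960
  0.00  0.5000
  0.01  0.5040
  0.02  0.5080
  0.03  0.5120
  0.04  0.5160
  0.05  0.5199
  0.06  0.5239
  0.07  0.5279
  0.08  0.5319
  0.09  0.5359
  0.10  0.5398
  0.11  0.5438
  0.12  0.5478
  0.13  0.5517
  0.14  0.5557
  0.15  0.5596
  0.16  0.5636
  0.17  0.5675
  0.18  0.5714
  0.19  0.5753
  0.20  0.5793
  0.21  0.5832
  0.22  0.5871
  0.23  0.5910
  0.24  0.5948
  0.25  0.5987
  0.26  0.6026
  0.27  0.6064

T = 0.25;  σ√T = 0.2200
d₁ = [ln(360/370) + (0.048 − 0.047 + 0.44²/2)·0.25] / 0.2200 = [-0.0274 + 0.0244] / 0.2200 = -0.0134 ⇒ -0.01
d₂ = d₁ − σ√T = -0.0134 − 0.2200 = -0.2334 ⇒ -0.23
exp(−qT) = exp(−0.047·0.25) = 0.9883;  exp(−rT) = exp(−0.048·0.25) = 0.9881
P = 370·0.9881·N(0.23) − 360·0.9883·N(0.01) = 370·0.9881·0.5910 − 360·0.9883·0.5040 = 216.0678 − 179.3172 = 36.7507

36.75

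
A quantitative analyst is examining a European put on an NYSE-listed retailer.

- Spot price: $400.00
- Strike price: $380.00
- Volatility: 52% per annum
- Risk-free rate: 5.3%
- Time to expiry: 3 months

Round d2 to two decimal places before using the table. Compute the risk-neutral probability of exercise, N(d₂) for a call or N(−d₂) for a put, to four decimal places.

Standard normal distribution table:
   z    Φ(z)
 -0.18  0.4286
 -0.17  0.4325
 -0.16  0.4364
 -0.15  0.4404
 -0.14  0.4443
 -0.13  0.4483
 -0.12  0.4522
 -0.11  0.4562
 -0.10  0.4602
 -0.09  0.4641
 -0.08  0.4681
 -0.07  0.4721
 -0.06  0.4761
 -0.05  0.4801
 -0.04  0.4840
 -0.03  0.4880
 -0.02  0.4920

0.4522

σ√T = 0.52·√0.25 = 0.2600
d₁ = [ln(400/380) + (0.053 + ½·0.52²)·0.25] / (σ√T) = (0.0513 + 0.0471) / 0.2600 = 0.3782 ≈ 0.38
d₂ = 0.3782 − 0.2600 = 0.1182 ≈ 0.12
Risk-neutral Pr[S_T < K] = N(−d₂) = N(-0.12) = 0.4522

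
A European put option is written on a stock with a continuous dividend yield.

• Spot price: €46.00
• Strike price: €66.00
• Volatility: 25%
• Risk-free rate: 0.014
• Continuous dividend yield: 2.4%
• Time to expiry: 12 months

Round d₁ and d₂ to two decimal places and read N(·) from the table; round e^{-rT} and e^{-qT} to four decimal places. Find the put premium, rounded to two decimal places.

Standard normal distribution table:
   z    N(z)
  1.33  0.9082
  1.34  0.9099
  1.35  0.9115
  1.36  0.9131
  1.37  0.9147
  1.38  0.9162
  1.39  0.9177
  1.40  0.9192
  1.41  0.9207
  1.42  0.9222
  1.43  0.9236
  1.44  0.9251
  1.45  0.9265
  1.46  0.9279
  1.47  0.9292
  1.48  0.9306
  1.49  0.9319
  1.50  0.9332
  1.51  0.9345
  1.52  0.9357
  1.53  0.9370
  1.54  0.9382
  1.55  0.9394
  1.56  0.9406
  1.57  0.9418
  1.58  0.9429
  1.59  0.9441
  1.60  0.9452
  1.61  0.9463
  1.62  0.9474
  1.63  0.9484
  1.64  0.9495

€20.58

σ√T = 0.25·√1 = 0.2500
d₁ = [ln(46/66) + (0.014 − 0.024 + 0.25²/2)·1] / 0.2500 = [-0.3610 + 0.0212] / 0.2500 = -1.3591 ⇒ -1.36
d₂ = d₁ − σ√T = -1.3591 − 0.2500 = -1.6091 ⇒ -1.61
e^(−qT) = e^(−0.024·1) = 0.9763;  e^(−rT) = e^(−0.014·1) = 0.9861
N(−d₂) = N(1.61) = 0.9463;  N(−d₁) = N(1.36) = 0.9131
P = 66·0.9861·0.9463 − 46·0.9763·0.9131 = 61.5877 − 41.0071 = 20.5805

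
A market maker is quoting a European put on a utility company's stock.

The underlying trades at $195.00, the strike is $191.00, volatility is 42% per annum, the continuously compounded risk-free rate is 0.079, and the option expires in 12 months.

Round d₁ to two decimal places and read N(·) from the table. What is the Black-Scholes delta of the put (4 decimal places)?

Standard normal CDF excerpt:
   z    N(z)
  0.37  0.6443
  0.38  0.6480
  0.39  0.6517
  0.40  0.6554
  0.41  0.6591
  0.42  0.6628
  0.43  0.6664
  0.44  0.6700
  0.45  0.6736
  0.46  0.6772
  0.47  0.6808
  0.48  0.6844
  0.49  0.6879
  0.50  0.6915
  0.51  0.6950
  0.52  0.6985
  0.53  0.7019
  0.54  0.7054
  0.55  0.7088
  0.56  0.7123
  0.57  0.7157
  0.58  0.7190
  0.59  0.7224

-0.3264

T = 1;  σ√T = 0.4200
ln(S/K) + (r + σ²/2)T = ln(195/191) + (0.079 + 0.42²/2)·1 = 0.0207 + 0.1672 = 0.1879
d₁ = 0.1879 / 0.4200 = 0.4474 which rounds to 0.45
N(d₁) = N(0.45) = 0.6736
Δ_put = N(d₁) − 1 = 0.6736 − 1 = -0.3264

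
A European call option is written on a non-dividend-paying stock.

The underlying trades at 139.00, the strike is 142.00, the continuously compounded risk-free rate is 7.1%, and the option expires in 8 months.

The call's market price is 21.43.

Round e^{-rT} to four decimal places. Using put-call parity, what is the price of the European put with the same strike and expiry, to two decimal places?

17.87

exp(−rT) = exp(−0.071·0.6667) = 0.9538
Put-call parity: C − P = S − K·e^(−rT) = 139 − 142·0.9538 = 139 − 135.4396 = 3.5604
P = C − (C − P) = 21.43 − (3.5604) = 17.8696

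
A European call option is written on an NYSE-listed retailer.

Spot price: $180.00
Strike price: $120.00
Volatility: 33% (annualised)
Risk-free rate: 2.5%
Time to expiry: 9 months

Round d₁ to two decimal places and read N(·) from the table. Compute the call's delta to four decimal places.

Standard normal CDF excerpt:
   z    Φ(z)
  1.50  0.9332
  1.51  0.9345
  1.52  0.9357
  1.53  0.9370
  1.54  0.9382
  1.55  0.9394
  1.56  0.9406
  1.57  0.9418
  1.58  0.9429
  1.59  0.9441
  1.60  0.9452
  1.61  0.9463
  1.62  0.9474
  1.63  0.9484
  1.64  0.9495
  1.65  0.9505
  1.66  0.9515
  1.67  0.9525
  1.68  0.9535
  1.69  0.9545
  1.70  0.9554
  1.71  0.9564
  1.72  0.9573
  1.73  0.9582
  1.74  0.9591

0.9484

T = 0.75;  σ√T = 0.2858
d₁ = [ln(180/120) + (0.025 + 0.33²/2)·0.75] / 0.2858 = [0.4055 + 0.0596] / 0.2858 = 1.6273 which rounds to 1.63
N(d₁) = N(1.63) = 0.9484
Δ_call = N(d₁) = 0.9484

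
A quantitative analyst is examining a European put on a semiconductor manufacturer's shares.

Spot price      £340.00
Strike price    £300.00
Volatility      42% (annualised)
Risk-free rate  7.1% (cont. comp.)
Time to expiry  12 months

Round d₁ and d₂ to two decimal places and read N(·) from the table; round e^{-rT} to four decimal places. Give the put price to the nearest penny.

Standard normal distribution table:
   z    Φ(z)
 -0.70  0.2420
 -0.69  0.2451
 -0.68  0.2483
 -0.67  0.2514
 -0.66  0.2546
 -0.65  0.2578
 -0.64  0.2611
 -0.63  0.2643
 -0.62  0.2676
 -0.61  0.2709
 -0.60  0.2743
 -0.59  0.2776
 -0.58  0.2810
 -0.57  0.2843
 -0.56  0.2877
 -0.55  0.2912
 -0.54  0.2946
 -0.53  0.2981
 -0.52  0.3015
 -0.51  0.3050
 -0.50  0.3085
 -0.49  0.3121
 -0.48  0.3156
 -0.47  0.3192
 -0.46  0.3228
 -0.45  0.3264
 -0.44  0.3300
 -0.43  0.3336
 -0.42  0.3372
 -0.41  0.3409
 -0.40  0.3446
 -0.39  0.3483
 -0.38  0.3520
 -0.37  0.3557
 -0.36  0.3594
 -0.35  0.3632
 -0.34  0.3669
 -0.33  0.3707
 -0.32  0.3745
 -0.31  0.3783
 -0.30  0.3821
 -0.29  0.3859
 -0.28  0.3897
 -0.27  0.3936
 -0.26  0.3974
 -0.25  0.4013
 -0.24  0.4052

£26.63

σ√T = 0.42·√1 = 0.4200
d₁ = [ln(340/300) + (0.071 + 0.42²/2)·1] / 0.4200 = [0.1252 + 0.1592] / 0.4200 = 0.6771 ≈ 0.68
d₂ = d₁ − σ√T = 0.6771 − 0.4200 = 0.2571 ≈ 0.26
exp(−rT) = exp(−0.071·1) = 0.9315
N(−d₂) = N(-0.26) = 0.3974;  N(−d₁) = N(-0.68) = 0.2483
P = 300·0.9315·0.3974 − 340·0.2483 = 111.0534 − 84.4220 = 26.6314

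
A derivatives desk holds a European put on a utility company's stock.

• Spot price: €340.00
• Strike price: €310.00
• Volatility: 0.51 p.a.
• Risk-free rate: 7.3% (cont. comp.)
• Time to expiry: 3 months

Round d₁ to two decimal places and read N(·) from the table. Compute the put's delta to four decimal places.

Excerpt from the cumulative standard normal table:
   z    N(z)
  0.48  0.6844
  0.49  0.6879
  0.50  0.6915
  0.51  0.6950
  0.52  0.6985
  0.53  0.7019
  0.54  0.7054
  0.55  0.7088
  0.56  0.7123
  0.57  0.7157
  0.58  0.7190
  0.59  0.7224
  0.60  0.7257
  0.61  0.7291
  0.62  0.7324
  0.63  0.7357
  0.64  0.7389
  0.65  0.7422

-0.2877

σ√T = 0.51 × 0.5000 = 0.2550
d₁ = [ln(340/310) + (0.073 + 0.51²/2)·0.25] / 0.2550 = [0.0924 + 0.0508] / 0.2550 = 0.5613 ≈ 0.56
N(d₁) = N(0.56) = 0.7123
Δ_put = N(d₁) − 1 = 0.7123 − 1 = -0.2877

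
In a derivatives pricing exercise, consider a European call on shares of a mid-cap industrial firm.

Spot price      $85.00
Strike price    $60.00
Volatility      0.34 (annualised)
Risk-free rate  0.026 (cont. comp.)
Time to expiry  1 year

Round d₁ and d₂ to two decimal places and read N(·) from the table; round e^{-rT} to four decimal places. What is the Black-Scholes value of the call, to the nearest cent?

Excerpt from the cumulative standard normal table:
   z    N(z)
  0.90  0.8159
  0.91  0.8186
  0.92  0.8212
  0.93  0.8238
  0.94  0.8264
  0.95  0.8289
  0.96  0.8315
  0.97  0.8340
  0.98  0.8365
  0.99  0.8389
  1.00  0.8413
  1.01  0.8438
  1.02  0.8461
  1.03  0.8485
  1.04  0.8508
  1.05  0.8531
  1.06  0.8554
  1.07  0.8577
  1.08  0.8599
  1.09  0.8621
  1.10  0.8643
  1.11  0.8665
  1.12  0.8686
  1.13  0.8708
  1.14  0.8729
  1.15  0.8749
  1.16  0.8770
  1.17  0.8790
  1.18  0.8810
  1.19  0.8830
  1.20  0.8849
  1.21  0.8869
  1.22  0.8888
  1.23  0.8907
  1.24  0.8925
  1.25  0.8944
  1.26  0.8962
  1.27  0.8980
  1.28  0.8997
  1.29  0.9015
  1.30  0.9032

σ√T = 0.34 × 1.0000 = 0.3400
d₁ = [ln(85/60) + (0.026 + ½·0.34²)·1] / (σ√T) = (0.3483 + 0.0838) / 0.3400 = 1.2709 ≈ 1.27
d₂ = 1.2709 − 0.3400 = 0.9309 ≈ 0.93
e^(−rT) = e^(−0.026·1) = 0.9743
N(d₁) = N(1.27) = 0.8980;  N(d₂) = N(0.93) = 0.8238
C = 85·0.8980 − 60·0.9743·0.8238 = 76.3300 − 48.1577 = 28.1723

$28.17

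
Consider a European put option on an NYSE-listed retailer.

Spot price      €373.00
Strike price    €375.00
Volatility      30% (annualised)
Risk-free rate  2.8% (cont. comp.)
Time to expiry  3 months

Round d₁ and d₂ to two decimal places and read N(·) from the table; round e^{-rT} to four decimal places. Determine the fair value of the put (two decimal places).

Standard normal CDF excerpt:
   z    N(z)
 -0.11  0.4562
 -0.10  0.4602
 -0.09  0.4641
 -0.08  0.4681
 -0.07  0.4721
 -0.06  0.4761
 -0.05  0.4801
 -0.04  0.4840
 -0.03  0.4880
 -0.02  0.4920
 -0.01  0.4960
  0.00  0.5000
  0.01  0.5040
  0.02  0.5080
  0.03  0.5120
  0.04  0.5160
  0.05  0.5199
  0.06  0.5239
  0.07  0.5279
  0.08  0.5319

T = 0.25;  σ√T = 0.1500
d₁ = [ln(373/375) + (0.028 + ½·0.3²)·0.25] / (σ√T) = (-0.0053 + 0.0182) / 0.1500 = 0.0860 ≈ 0.09
d₂ = 0.0860 − 0.1500 = -0.0640 ≈ -0.06
e^(−rT) = e^(−0.028·0.25) = 0.9930
P = 375·0.9930·N(0.06) − 373·N(-0.09) = 375·0.9930·0.5239 − 373·0.4641 = 195.0873 − 173.1093 = 21.9780

€21.98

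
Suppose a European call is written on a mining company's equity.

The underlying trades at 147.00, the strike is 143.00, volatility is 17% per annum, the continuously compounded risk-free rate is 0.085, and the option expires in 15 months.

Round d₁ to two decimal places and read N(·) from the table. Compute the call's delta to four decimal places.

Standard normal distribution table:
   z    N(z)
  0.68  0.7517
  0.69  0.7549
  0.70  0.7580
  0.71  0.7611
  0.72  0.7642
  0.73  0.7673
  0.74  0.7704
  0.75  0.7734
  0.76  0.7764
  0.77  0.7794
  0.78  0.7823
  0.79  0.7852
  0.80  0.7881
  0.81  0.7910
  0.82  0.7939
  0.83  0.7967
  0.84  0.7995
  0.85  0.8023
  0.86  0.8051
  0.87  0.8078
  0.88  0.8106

T = 1.25;  σ√T = 0.1901
ln(S/K) + (r + σ²/2)T = ln(147/143) + (0.085 + 0.17²/2)·1.25 = 0.0276 + 0.1243 = 0.1519
d₁ = 0.1519 / 0.1901 = 0.7992 which rounds to 0.80
N(d₁) = N(0.80) = 0.7881
Δ_call = N(d₁) = 0.7881

0.7881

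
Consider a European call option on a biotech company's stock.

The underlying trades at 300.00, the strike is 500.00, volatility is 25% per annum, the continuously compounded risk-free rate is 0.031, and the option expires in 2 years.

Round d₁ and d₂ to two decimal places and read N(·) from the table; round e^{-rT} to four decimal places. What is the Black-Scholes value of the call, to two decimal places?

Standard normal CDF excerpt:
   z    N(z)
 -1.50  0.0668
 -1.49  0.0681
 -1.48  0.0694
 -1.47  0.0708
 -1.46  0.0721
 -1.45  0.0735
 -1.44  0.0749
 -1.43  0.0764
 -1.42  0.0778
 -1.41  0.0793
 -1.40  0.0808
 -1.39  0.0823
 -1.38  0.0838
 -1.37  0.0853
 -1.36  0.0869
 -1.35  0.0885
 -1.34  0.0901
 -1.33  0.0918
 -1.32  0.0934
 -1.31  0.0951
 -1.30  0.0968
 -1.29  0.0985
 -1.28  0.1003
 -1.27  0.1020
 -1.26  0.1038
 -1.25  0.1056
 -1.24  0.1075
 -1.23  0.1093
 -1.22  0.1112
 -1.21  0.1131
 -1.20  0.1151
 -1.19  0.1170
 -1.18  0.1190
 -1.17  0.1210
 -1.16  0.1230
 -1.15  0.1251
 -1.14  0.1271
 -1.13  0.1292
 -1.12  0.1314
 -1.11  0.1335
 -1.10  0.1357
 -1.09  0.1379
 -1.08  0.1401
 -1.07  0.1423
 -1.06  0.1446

6.83

σ√T = 0.25 × 1.4142 = 0.3536
d₁ = [ln(300/500) + (0.031 + 0.25²/2)·2] / 0.3536 = [-0.5108 + 0.1245] / 0.3536 = -1.0927 ⇒ -1.09
d₂ = d₁ − σ√T = -1.0927 − 0.3536 = -1.4462 ⇒ -1.45
e^(−rT) = e^(−0.031·2) = 0.9399
N(d₁) = N(-1.09) = 0.1379;  N(d₂) = N(-1.45) = 0.0735
C = 300·0.1379 − 500·0.9399·0.0735 = 41.3700 − 34.5413 = 6.8287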